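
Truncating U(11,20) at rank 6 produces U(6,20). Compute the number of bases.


Truncating U(11,20) to rank 6 gives U(6,20).
Bases of U(6,20) are all 6-element subsets of 20 elements.
Number of bases = (20 choose 6) = 38760.

38760


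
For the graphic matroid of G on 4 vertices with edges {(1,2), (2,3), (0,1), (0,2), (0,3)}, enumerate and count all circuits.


A circuit in a graphic matroid = edge set of a simple cycle.
G has 4 vertices and 5 edges.
Enumerating all minimal edge subsets forming cycles...
Total circuits found: 3.

3


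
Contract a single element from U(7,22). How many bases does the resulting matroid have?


Contracting e from U(7,22) gives U(6,21).
Bases of U(6,21) = (21 choose 6) = 54264.

54264


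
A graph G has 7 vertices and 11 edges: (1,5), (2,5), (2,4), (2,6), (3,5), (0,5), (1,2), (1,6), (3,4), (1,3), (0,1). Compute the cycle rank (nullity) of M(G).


Cycle rank (nullity) = |E| - r(M) = |E| - (|V| - c).
|E| = 11, |V| = 7, c = 1.
Nullity = 11 - (7 - 1) = 11 - 6 = 5.

5


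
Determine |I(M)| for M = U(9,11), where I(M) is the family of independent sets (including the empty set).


Independent sets of U(9,11) are all subsets of size <= 9.
Count = C(11,0) + C(11,1) + C(11,2) + C(11,3) + C(11,4) + C(11,5) + C(11,6) + C(11,7) + C(11,8) + C(11,9)
     = 1 + 11 + 55 + 165 + 330 + 462 + 462 + 330 + 165 + 55
     = 2036.

2036


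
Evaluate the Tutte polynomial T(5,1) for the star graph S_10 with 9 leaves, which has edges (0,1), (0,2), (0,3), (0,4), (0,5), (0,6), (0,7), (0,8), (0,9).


A star on 10 vertices is a tree with 9 edges.
T(x,y) = x^(9) for any tree.
T(5,1) = 5^9 = 1953125.

1953125


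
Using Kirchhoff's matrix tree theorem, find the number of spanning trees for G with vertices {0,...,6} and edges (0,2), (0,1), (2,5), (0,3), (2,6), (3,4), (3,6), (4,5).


By Kirchhoff's matrix tree theorem, the number of spanning trees equals
the determinant of any cofactor of the Laplacian matrix L.
G has 7 vertices and 8 edges.
Computing the (6 x 6) cofactor determinant gives 16.

16


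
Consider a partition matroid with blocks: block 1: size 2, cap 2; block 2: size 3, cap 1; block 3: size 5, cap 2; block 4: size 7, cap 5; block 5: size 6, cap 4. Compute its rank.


Rank of a partition matroid = sum of min(|Si|, ci) for each block.
= min(2,2) + min(3,1) + min(5,2) + min(7,5) + min(6,4)
= 2 + 1 + 2 + 5 + 4
= 14.

14


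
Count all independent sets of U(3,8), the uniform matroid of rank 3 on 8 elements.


Independent sets of U(3,8) are all subsets of size <= 3.
Count = C(8,0) + C(8,1) + C(8,2) + C(8,3)
     = 1 + 8 + 28 + 56
     = 93.

93


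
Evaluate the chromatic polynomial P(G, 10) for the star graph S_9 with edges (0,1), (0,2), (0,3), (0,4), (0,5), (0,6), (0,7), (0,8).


P(tree, k) = k * (k-1)^(8) for any tree on 9 vertices.
P(10) = 10 * 9^8 = 10 * 43046721 = 430467210.

430467210


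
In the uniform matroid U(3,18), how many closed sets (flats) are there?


Flats of U(3,18): every subset of size < 3 is a flat, plus E itself.
Count = C(18,0) + C(18,1) + C(18,2) + 1
     = 1 + 18 + 153 + 1
     = 173.

173


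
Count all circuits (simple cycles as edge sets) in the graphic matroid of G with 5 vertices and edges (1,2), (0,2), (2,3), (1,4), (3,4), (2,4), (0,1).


A circuit in a graphic matroid = edge set of a simple cycle.
G has 5 vertices and 7 edges.
Enumerating all minimal edge subsets forming cycles...
Total circuits found: 6.

6


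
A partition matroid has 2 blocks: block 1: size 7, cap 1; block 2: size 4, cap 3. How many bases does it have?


A basis picks exactly ci elements from block i.
Number of bases = product of C(|Si|, ci).
= C(7,1) * C(4,3)
= 7 * 4
= 28.

28


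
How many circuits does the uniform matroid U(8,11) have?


In U(8,11), circuits are the (9)-element subsets.
Any set of 9 elements is dependent, and removing any one element gives
an independent set of size 8, so it is a minimal dependent set.
Number of circuits = C(11,9) = 11! / (9! * 2!) = 55.

55


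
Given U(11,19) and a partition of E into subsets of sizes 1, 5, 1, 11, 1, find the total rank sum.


r(Ai) = min(|Ai|, 11) for each part.
Sum = min(1,11) + min(5,11) + min(1,11) + min(11,11) + min(1,11)
    = 1 + 5 + 1 + 11 + 1
    = 19.

19


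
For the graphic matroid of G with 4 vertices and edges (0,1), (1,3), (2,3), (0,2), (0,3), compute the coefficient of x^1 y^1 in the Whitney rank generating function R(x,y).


R(x,y) = sum over A in 2^E of x^(r(E)-r(A)) * y^(|A|-r(A)).
G has 4 vertices, 5 edges. r(E) = 3.
Enumerate all 2^5 = 32 subsets.
Count subsets with r(E)-r(A)=1 and |A|-r(A)=1: 2.

2


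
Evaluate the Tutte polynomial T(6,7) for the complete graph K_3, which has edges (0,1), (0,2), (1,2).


T(K_3; x,y) = x^2 + x + y.
T(6,7) = 36 + 6 + 7 = 49.

49


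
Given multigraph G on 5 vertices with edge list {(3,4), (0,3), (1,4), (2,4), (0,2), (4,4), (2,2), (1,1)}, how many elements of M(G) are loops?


In a graphic matroid, a loop is a self-loop edge (u,u) with rank 0.
Examining all 8 edges for self-loops...
Self-loops found: (4,4), (2,2), (1,1)
Number of loops = 3.

3


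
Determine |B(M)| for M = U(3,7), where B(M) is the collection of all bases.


Bases of U(3,7) are all 3-element subsets of the 7-element ground set.
Number of bases = C(7,3).
C(7,3) = 7! / (3! * 4!) = 35.

35


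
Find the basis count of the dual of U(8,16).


The dual of U(r,n) is U(n-r, n) = U(8,16).
Bases of U(8,16) are all (8)-element subsets.
|B(M*)| = C(16,8) = 12870.

12870


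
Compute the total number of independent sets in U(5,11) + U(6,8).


For a direct sum, |I(M1+M2)| = |I(M1)| * |I(M2)|.
|I(U(5,11))| = sum C(11,k) for k=0..5 = 1024.
|I(U(6,8))| = sum C(8,k) for k=0..6 = 247.
Total = 1024 * 247 = 252928.

252928


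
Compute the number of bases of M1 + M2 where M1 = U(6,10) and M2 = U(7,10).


Bases of a direct sum M1 + M2: |B| = |B(M1)| * |B(M2)|.
|B(U(6,10))| = C(10,6) = 210.
|B(U(7,10))| = C(10,7) = 120.
Total bases = 210 * 120 = 25200.

25200


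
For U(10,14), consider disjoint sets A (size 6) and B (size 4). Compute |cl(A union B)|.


|A union B| = 6 + 4 = 10 (disjoint).
In U(10,14), cl(S) = S if |S| < 10, else cl(S) = E.
Since 10 >= 10, cl(A union B) = E.
|cl(A union B)| = 14.

14


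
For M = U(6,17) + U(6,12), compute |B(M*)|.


(M1+M2)* = M1* + M2*.
M1* = U(11,17), bases: C(17,11) = 12376.
M2* = U(6,12), bases: C(12,6) = 924.
|B(M*)| = 12376 * 924 = 11435424.

11435424


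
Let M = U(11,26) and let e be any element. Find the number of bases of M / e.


Contracting e from U(11,26) gives U(10,25).
Bases of U(10,25) = C(25,10) = 3268760.

3268760


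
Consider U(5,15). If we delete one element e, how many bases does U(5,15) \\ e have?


Deleting e from U(5,15) gives U(5,14) since n > r.
Bases of U(5,14) = C(14,5) = 14! / (5! * 9!) = 2002.

2002


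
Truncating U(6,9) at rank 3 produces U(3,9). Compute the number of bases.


Truncating U(6,9) to rank 3 gives U(3,9).
Bases of U(3,9) are all 3-element subsets of 9 elements.
Number of bases = (9 choose 3) = 84.

84


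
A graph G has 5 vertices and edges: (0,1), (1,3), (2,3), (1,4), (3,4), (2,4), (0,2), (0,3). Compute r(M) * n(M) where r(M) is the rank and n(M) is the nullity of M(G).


r(M) = |V| - c = 5 - 1 = 4.
nullity = |E| - r(M) = 8 - 4 = 4.
Product = 4 * 4 = 16.

16


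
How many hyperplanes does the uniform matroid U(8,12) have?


Hyperplanes of U(8,12) are flats of rank 7.
In a uniform matroid, these are exactly the (7)-element subsets.
Count = C(12,7) = 12! / (7! * 5!) = 792.

792


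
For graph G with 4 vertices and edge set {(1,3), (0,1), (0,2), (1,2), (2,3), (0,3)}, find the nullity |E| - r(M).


Cycle rank (nullity) = |E| - r(M) = |E| - (|V| - c).
|E| = 6, |V| = 4, c = 1.
Nullity = 6 - (4 - 1) = 6 - 3 = 3.

3


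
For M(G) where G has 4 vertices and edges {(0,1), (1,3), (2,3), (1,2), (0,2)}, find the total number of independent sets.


An independent set in a graphic matroid is an acyclic edge subset.
G has 4 vertices and 5 edges.
Enumerate all 2^5 = 32 subsets, checking for acyclicity.
Total independent sets = 24.

24


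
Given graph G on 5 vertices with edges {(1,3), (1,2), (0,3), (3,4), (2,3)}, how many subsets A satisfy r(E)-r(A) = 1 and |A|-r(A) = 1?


R(x,y) = sum over A in 2^E of x^(r(E)-r(A)) * y^(|A|-r(A)).
G has 5 vertices, 5 edges. r(E) = 4.
Enumerate all 2^5 = 32 subsets.
Count subsets with r(E)-r(A)=1 and |A|-r(A)=1: 2.

2


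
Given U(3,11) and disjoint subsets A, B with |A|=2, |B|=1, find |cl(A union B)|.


|A union B| = 2 + 1 = 3 (disjoint).
In U(3,11), cl(S) = S if |S| < 3, else cl(S) = E.
Since 3 >= 3, cl(A union B) = E.
|cl(A union B)| = 11.

11


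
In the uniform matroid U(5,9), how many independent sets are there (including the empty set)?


Independent sets of U(5,9) are all subsets of size <= 5.
Count = (9 choose 0) + (9 choose 1) + (9 choose 2) + (9 choose 3) + (9 choose 4) + (9 choose 5)
     = 1 + 9 + 36 + 84 + 126 + 126
     = 382.

382


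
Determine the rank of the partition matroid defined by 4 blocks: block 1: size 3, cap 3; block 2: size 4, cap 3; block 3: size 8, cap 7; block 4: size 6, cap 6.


Rank of a partition matroid = sum of min(|Si|, ci) for each block.
= min(3,3) + min(4,3) + min(8,7) + min(6,6)
= 3 + 3 + 7 + 6
= 19.

19


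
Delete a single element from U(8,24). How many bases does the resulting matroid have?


Deleting e from U(8,24) gives U(8,23) since n > r.
Bases of U(8,23) = (23 choose 8) = 490314.

490314


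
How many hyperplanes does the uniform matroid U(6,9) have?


Hyperplanes of U(6,9) are flats of rank 5.
In a uniform matroid, these are exactly the (5)-element subsets.
Count = (9 choose 5) = 126.

126


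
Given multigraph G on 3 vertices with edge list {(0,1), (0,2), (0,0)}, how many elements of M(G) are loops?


In a graphic matroid, a loop is a self-loop edge (u,u) with rank 0.
Examining all 3 edges for self-loops...
Self-loops found: (0,0)
Number of loops = 1.

1


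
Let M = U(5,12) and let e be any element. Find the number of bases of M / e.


Contracting e from U(5,12) gives U(4,11).
Bases of U(4,11) = (11 choose 4) = 330.

330


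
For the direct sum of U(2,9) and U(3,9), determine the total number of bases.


Bases of a direct sum M1 + M2: |B| = |B(M1)| * |B(M2)|.
|B(U(2,9))| = C(9,2) = 36.
|B(U(3,9))| = C(9,3) = 84.
Total bases = 36 * 84 = 3024.

3024


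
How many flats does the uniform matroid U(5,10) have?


Flats of U(5,10): every subset of size < 5 is a flat, plus E itself.
Count = (10 choose 0) + (10 choose 1) + (10 choose 2) + (10 choose 3) + (10 choose 4) + 1
     = 1 + 10 + 45 + 120 + 210 + 1
     = 387.

387


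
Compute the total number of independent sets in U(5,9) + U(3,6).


For a direct sum, |I(M1+M2)| = |I(M1)| * |I(M2)|.
|I(U(5,9))| = sum C(9,k) for k=0..5 = 382.
|I(U(3,6))| = sum C(6,k) for k=0..3 = 42.
Total = 382 * 42 = 16044.

16044


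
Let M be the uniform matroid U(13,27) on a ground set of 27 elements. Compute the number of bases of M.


Bases of U(13,27) are all 13-element subsets of the 27-element ground set.
Number of bases = C(27,13).
(27 choose 13) = 20058300.

20058300


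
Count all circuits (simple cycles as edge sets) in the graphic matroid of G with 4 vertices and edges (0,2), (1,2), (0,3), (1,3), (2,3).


A circuit in a graphic matroid = edge set of a simple cycle.
G has 4 vertices and 5 edges.
Enumerating all minimal edge subsets forming cycles...
Total circuits found: 3.

3


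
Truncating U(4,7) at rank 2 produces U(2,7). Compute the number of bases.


Truncating U(4,7) to rank 2 gives U(2,7).
Bases of U(2,7) are all 2-element subsets of 7 elements.
Number of bases = C(7,2) = (7 * 6) / (1 * 2) = 21.

21


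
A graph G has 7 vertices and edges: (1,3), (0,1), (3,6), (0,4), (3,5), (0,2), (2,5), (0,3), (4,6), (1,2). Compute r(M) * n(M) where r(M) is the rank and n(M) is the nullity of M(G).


r(M) = |V| - c = 7 - 1 = 6.
nullity = |E| - r(M) = 10 - 6 = 4.
Product = 6 * 4 = 24.

24


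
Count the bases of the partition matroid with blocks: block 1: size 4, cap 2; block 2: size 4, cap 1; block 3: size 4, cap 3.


A basis picks exactly ci elements from block i.
Number of bases = product of C(|Si|, ci).
= C(4,2) * C(4,1) * C(4,3)
= 6 * 4 * 4
= 96.

96


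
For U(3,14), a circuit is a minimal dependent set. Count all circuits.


In U(3,14), circuits are the (4)-element subsets.
Any set of 4 elements is dependent, and removing any one element gives
an independent set of size 3, so it is a minimal dependent set.
Number of circuits = C(14,4) = (14 * 13 * 12 * 11) / (1 * 2 * 3 * 4) = 1001.

1001


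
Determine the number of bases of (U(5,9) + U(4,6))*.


(M1+M2)* = M1* + M2*.
M1* = U(4,9), bases: C(9,4) = 126.
M2* = U(2,6), bases: C(6,2) = 15.
|B(M*)| = 126 * 15 = 1890.

1890


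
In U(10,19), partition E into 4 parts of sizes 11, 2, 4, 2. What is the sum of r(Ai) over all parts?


r(Ai) = min(|Ai|, 10) for each part.
Sum = min(11,10) + min(2,10) + min(4,10) + min(2,10)
    = 10 + 2 + 4 + 2
    = 18.

18


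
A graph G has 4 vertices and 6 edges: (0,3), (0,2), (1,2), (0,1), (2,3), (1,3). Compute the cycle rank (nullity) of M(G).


Cycle rank (nullity) = |E| - r(M) = |E| - (|V| - c).
|E| = 6, |V| = 4, c = 1.
Nullity = 6 - (4 - 1) = 6 - 3 = 3.

3


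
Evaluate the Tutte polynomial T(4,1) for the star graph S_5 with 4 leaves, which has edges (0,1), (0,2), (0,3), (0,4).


A star on 5 vertices is a tree with 4 edges.
T(x,y) = x^(4) for any tree.
T(4,1) = 4^4 = 256.

256


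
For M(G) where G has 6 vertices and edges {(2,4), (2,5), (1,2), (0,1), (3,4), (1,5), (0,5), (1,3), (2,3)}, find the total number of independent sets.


An independent set in a graphic matroid is an acyclic edge subset.
G has 6 vertices and 9 edges.
Enumerate all 2^9 = 512 subsets, checking for acyclicity.
Total independent sets = 280.

280


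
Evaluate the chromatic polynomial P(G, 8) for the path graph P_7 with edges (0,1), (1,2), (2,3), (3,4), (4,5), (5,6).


P(P_7, k) = k * (k-1)^(6).
P(8) = 8 * 7^6 = 8 * 117649 = 941192.

941192


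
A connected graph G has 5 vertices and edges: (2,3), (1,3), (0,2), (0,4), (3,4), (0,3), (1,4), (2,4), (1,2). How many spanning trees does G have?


By Kirchhoff's matrix tree theorem, the number of spanning trees equals
the determinant of any cofactor of the Laplacian matrix L.
G has 5 vertices and 9 edges.
Computing the (4 x 4) cofactor determinant gives 75.

75


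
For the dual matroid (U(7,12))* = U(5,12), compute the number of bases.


The dual of U(r,n) is U(n-r, n) = U(5,12).
Bases of U(5,12) are all (5)-element subsets.
|B(M*)| = C(12,5) = 792.

792


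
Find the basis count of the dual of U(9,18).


The dual of U(r,n) is U(n-r, n) = U(9,18).
Bases of U(9,18) are all (9)-element subsets.
|B(M*)| = C(18,9) = 18! / (9! * 9!) = 48620.

48620


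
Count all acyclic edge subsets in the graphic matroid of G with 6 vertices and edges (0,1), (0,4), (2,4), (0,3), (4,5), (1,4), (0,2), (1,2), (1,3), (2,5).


An independent set in a graphic matroid is an acyclic edge subset.
G has 6 vertices and 10 edges.
Enumerate all 2^10 = 1024 subsets, checking for acyclicity.
Total independent sets = 431.

431


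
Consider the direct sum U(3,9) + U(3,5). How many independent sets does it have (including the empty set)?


For a direct sum, |I(M1+M2)| = |I(M1)| * |I(M2)|.
|I(U(3,9))| = sum C(9,k) for k=0..3 = 130.
|I(U(3,5))| = sum C(5,k) for k=0..3 = 26.
Total = 130 * 26 = 3380.

3380


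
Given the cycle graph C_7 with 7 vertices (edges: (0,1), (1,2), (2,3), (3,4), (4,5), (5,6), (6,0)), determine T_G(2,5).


T(C_7; x,y) = x + x^2 + ... + x^(6) + y.
T(2,5) = 2^1 + 2^2 + 2^3 + 2^4 + 2^5 + 2^6 + 5
= 2 + 4 + 8 + 16 + 32 + 64 + 5
= 131.

131


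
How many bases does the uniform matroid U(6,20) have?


Bases of U(6,20) are all 6-element subsets of the 20-element ground set.
Number of bases = C(20,6).
(20 choose 6) = 38760.

38760


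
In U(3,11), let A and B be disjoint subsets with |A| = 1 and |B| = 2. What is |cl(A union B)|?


|A union B| = 1 + 2 = 3 (disjoint).
In U(3,11), cl(S) = S if |S| < 3, else cl(S) = E.
Since 3 >= 3, cl(A union B) = E.
|cl(A union B)| = 11.

11


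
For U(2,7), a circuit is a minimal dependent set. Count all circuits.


In U(2,7), circuits are the (3)-element subsets.
Any set of 3 elements is dependent, and removing any one element gives
an independent set of size 2, so it is a minimal dependent set.
Number of circuits = (7 choose 3) = 35.

35


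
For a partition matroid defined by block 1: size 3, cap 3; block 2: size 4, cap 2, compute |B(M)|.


A basis picks exactly ci elements from block i.
Number of bases = product of C(|Si|, ci).
= C(3,3) * C(4,2)
= 1 * 6
= 6.

6


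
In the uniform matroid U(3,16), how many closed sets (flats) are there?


Flats of U(3,16): every subset of size < 3 is a flat, plus E itself.
Count = (16 choose 0) + (16 choose 1) + (16 choose 2) + 1
     = 1 + 16 + 120 + 1
     = 138.

138


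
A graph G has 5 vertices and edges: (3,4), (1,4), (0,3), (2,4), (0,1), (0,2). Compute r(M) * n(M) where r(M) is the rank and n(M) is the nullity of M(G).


r(M) = |V| - c = 5 - 1 = 4.
nullity = |E| - r(M) = 6 - 4 = 2.
Product = 4 * 2 = 8.

8


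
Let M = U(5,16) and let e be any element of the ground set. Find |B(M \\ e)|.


Deleting e from U(5,16) gives U(5,15) since n > r.
Bases of U(5,15) = (15 choose 5) = 3003.

3003


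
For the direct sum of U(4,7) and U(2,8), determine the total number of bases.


Bases of a direct sum M1 + M2: |B| = |B(M1)| * |B(M2)|.
|B(U(4,7))| = C(7,4) = 35.
|B(U(2,8))| = C(8,2) = 28.
Total bases = 35 * 28 = 980.

980


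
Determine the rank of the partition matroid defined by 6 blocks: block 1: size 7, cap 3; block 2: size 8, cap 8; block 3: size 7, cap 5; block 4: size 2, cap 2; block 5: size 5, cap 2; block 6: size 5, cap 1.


Rank of a partition matroid = sum of min(|Si|, ci) for each block.
= min(7,3) + min(8,8) + min(7,5) + min(2,2) + min(5,2) + min(5,1)
= 3 + 8 + 5 + 2 + 2 + 1
= 21.

21


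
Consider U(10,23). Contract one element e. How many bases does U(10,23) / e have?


Contracting e from U(10,23) gives U(9,22).
Bases of U(9,22) = (22 choose 9) = 497420.

497420


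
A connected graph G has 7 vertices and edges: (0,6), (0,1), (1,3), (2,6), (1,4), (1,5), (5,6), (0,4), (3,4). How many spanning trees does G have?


By Kirchhoff's matrix tree theorem, the number of spanning trees equals
the determinant of any cofactor of the Laplacian matrix L.
G has 7 vertices and 9 edges.
Computing the (6 x 6) cofactor determinant gives 29.

29


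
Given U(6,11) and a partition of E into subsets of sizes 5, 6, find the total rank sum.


r(Ai) = min(|Ai|, 6) for each part.
Sum = min(5,6) + min(6,6)
    = 5 + 6
    = 11.

11


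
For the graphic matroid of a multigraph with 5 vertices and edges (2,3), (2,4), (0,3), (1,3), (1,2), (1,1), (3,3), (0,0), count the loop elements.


In a graphic matroid, a loop is a self-loop edge (u,u) with rank 0.
Examining all 8 edges for self-loops...
Self-loops found: (1,1), (3,3), (0,0)
Number of loops = 3.

3


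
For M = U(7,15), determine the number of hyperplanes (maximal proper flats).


Hyperplanes of U(7,15) are flats of rank 6.
In a uniform matroid, these are exactly the (6)-element subsets.
Count = C(15,6) = 15! / (6! * 9!) = 5005.

5005


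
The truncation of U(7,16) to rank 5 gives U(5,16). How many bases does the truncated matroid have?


Truncating U(7,16) to rank 5 gives U(5,16).
Bases of U(5,16) are all 5-element subsets of 16 elements.
Number of bases = C(16,5) = 4368.

4368


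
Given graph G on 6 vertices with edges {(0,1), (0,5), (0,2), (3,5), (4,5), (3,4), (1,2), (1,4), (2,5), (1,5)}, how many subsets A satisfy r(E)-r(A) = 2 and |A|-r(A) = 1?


R(x,y) = sum over A in 2^E of x^(r(E)-r(A)) * y^(|A|-r(A)).
G has 6 vertices, 10 edges. r(E) = 5.
Enumerate all 2^10 = 1024 subsets.
Count subsets with r(E)-r(A)=2 and |A|-r(A)=1: 48.

48


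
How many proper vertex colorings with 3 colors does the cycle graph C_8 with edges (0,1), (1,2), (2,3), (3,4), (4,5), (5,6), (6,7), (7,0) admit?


P(C_8, k) = (k-1)^8 + (-1)^8*(k-1).
P(3) = (2)^8 + 2
= 256 + 2 = 258.

258


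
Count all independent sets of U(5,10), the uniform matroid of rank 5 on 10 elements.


Independent sets of U(5,10) are all subsets of size <= 5.
Count = C(10,0) + C(10,1) + C(10,2) + C(10,3) + C(10,4) + C(10,5)
     = 1 + 10 + 45 + 120 + 210 + 252
     = 638.

638


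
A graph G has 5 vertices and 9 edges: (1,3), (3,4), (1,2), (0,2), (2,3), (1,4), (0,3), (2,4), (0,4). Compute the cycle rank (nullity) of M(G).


Cycle rank (nullity) = |E| - r(M) = |E| - (|V| - c).
|E| = 9, |V| = 5, c = 1.
Nullity = 9 - (5 - 1) = 9 - 4 = 5.

5


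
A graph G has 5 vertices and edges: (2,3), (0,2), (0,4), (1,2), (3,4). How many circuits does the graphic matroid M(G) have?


A circuit in a graphic matroid = edge set of a simple cycle.
G has 5 vertices and 5 edges.
Enumerating all minimal edge subsets forming cycles...
Total circuits found: 1.

1


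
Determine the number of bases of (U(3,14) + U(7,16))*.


(M1+M2)* = M1* + M2*.
M1* = U(11,14), bases: C(14,11) = 364.
M2* = U(9,16), bases: C(16,9) = 11440.
|B(M*)| = 364 * 11440 = 4164160.

4164160


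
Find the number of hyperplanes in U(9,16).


Hyperplanes of U(9,16) are flats of rank 8.
In a uniform matroid, these are exactly the (8)-element subsets.
Count = C(16,8) = 16! / (8! * 8!) = 12870.

12870


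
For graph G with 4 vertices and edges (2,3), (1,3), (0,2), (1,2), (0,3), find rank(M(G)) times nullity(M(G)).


r(M) = |V| - c = 4 - 1 = 3.
nullity = |E| - r(M) = 5 - 3 = 2.
Product = 3 * 2 = 6.

6


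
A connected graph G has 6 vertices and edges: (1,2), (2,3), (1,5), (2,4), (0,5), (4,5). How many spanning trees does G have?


By Kirchhoff's matrix tree theorem, the number of spanning trees equals
the determinant of any cofactor of the Laplacian matrix L.
G has 6 vertices and 6 edges.
Computing the (5 x 5) cofactor determinant gives 4.

4


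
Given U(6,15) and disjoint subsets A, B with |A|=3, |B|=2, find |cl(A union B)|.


|A union B| = 3 + 2 = 5 (disjoint).
In U(6,15), cl(S) = S if |S| < 6, else cl(S) = E.
Since 5 < 6, cl(A union B) = A union B.
|cl(A union B)| = 5.

5


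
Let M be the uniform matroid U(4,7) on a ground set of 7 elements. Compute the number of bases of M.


Bases of U(4,7) are all 4-element subsets of the 7-element ground set.
Number of bases = C(7,4).
(7 choose 4) = 35.

35


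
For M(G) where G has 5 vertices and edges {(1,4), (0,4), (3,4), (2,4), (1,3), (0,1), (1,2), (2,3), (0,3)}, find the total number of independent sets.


An independent set in a graphic matroid is an acyclic edge subset.
G has 5 vertices and 9 edges.
Enumerate all 2^9 = 512 subsets, checking for acyclicity.
Total independent sets = 198.

198


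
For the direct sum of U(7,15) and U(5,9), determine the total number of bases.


Bases of a direct sum M1 + M2: |B| = |B(M1)| * |B(M2)|.
|B(U(7,15))| = C(15,7) = 6435.
|B(U(5,9))| = C(9,5) = 126.
Total bases = 6435 * 126 = 810810.

810810


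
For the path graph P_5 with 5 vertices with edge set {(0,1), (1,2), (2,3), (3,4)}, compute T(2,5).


A path on 5 vertices is a tree with 4 edges.
T(x,y) = x^(4) for any tree.
T(2,5) = 2^4 = 16.

16


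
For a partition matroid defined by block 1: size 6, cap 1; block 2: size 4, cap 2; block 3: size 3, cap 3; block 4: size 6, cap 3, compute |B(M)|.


A basis picks exactly ci elements from block i.
Number of bases = product of C(|Si|, ci).
= C(6,1) * C(4,2) * C(3,3) * C(6,3)
= 6 * 6 * 1 * 20
= 720.

720


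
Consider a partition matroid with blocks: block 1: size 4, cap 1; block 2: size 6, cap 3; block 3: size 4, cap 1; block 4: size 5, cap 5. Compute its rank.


Rank of a partition matroid = sum of min(|Si|, ci) for each block.
= min(4,1) + min(6,3) + min(4,1) + min(5,5)
= 1 + 3 + 1 + 5
= 10.

10


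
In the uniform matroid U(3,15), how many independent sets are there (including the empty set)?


Independent sets of U(3,15) are all subsets of size <= 3.
Count = C(15,0) + C(15,1) + C(15,2) + C(15,3)
     = 1 + 15 + 105 + 455
     = 576.

576


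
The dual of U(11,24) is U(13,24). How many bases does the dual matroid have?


The dual of U(r,n) is U(n-r, n) = U(13,24).
Bases of U(13,24) are all (13)-element subsets.
|B(M*)| = C(24,13) = 2496144.

2496144


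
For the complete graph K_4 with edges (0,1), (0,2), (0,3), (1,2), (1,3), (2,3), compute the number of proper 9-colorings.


P(K_4, k) = k(k-1)(k-2)...(k-3).
P(9) = (9) * (8) * (7) * (6) = 3024.

3024


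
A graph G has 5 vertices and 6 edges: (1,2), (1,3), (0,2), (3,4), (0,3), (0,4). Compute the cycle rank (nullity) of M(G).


Cycle rank (nullity) = |E| - r(M) = |E| - (|V| - c).
|E| = 6, |V| = 5, c = 1.
Nullity = 6 - (5 - 1) = 6 - 4 = 2.

2


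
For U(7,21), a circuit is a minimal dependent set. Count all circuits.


In U(7,21), circuits are the (8)-element subsets.
Any set of 8 elements is dependent, and removing any one element gives
an independent set of size 7, so it is a minimal dependent set.
Number of circuits = C(21,8) = 21! / (8! * 13!) = 203490.

203490


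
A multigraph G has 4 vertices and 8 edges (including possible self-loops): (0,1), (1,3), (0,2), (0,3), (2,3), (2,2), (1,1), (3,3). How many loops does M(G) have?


In a graphic matroid, a loop is a self-loop edge (u,u) with rank 0.
Examining all 8 edges for self-loops...
Self-loops found: (2,2), (1,1), (3,3)
Number of loops = 3.

3


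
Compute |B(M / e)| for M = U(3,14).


Contracting e from U(3,14) gives U(2,13).
Bases of U(2,13) = (13 choose 2) = 78.

78


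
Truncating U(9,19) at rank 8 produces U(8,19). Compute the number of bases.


Truncating U(9,19) to rank 8 gives U(8,19).
Bases of U(8,19) are all 8-element subsets of 19 elements.
Number of bases = (19 choose 8) = 75582.

75582


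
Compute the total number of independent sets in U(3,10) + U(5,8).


For a direct sum, |I(M1+M2)| = |I(M1)| * |I(M2)|.
|I(U(3,10))| = sum C(10,k) for k=0..3 = 176.
|I(U(5,8))| = sum C(8,k) for k=0..5 = 219.
Total = 176 * 219 = 38544.

38544


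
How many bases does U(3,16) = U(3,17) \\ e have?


Deleting e from U(3,17) gives U(3,16) since n > r.
Bases of U(3,16) = C(16,3) = 16! / (3! * 13!) = 560.

560


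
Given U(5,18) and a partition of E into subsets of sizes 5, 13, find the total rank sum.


r(Ai) = min(|Ai|, 5) for each part.
Sum = min(5,5) + min(13,5)
    = 5 + 5
    = 10.

10


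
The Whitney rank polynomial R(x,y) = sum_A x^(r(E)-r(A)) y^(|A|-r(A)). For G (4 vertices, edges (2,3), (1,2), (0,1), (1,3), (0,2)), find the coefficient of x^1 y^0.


R(x,y) = sum over A in 2^E of x^(r(E)-r(A)) * y^(|A|-r(A)).
G has 4 vertices, 5 edges. r(E) = 3.
Enumerate all 2^5 = 32 subsets.
Count subsets with r(E)-r(A)=1 and |A|-r(A)=0: 10.

10


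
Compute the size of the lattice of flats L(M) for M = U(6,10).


Flats of U(6,10): every subset of size < 6 is a flat, plus E itself.
Count = (10 choose 0) + (10 choose 1) + (10 choose 2) + (10 choose 3) + (10 choose 4) + (10 choose 5) + 1
     = 1 + 10 + 45 + 120 + 210 + 252 + 1
     = 639.

639


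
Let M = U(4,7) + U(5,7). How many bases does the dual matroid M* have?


(M1+M2)* = M1* + M2*.
M1* = U(3,7), bases: C(7,3) = 35.
M2* = U(2,7), bases: C(7,2) = 21.
|B(M*)| = 35 * 21 = 735.

735


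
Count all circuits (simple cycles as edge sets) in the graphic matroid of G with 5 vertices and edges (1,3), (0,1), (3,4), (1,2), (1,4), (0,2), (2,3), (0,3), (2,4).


A circuit in a graphic matroid = edge set of a simple cycle.
G has 5 vertices and 9 edges.
Enumerating all minimal edge subsets forming cycles...
Total circuits found: 22.

22


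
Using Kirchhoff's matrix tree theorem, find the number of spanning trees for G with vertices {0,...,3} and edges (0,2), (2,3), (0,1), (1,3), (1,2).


By Kirchhoff's matrix tree theorem, the number of spanning trees equals
the determinant of any cofactor of the Laplacian matrix L.
G has 4 vertices and 5 edges.
Computing the (3 x 3) cofactor determinant gives 8.

8


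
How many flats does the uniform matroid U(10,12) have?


Flats of U(10,12): every subset of size < 10 is a flat, plus E itself.
Count = C(12,0) + C(12,1) + C(12,2) + C(12,3) + C(12,4) + C(12,5) + C(12,6) + C(12,7) + C(12,8) + C(12,9) + 1
     = 1 + 12 + 66 + 220 + 495 + 792 + 924 + 792 + 495 + 220 + 1
     = 4018.

4018


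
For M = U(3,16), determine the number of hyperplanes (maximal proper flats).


Hyperplanes of U(3,16) are flats of rank 2.
In a uniform matroid, these are exactly the (2)-element subsets.
Count = C(16,2) = (16 * 15) / (1 * 2) = 120.

120


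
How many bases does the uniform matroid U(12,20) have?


Bases of U(12,20) are all 12-element subsets of the 20-element ground set.
Number of bases = C(20,12).
(20 choose 12) = 125970.

125970


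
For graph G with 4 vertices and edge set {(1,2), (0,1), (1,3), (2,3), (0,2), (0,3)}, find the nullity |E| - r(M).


Cycle rank (nullity) = |E| - r(M) = |E| - (|V| - c).
|E| = 6, |V| = 4, c = 1.
Nullity = 6 - (4 - 1) = 6 - 3 = 3.

3


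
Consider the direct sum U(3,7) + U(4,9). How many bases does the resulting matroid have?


Bases of a direct sum M1 + M2: |B| = |B(M1)| * |B(M2)|.
|B(U(3,7))| = C(7,3) = 35.
|B(U(4,9))| = C(9,4) = 126.
Total bases = 35 * 126 = 4410.

4410


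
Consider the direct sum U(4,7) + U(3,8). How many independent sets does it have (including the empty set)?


For a direct sum, |I(M1+M2)| = |I(M1)| * |I(M2)|.
|I(U(4,7))| = sum C(7,k) for k=0..4 = 99.
|I(U(3,8))| = sum C(8,k) for k=0..3 = 93.
Total = 99 * 93 = 9207.

9207


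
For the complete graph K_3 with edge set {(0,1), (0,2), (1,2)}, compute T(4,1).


T(K_3; x,y) = x^2 + x + y.
T(4,1) = 16 + 4 + 1 = 21.

21


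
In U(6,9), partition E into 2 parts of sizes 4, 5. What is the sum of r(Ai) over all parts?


r(Ai) = min(|Ai|, 6) for each part.
Sum = min(4,6) + min(5,6)
    = 4 + 5
    = 9.

9


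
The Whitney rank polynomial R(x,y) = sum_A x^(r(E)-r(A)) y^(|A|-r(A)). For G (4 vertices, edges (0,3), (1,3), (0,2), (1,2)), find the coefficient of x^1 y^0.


R(x,y) = sum over A in 2^E of x^(r(E)-r(A)) * y^(|A|-r(A)).
G has 4 vertices, 4 edges. r(E) = 3.
Enumerate all 2^4 = 16 subsets.
Count subsets with r(E)-r(A)=1 and |A|-r(A)=0: 6.

6


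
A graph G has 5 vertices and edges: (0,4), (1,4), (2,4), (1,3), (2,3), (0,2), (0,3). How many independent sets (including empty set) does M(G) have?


An independent set in a graphic matroid is an acyclic edge subset.
G has 5 vertices and 7 edges.
Enumerate all 2^7 = 128 subsets, checking for acyclicity.
Total independent sets = 86.

86


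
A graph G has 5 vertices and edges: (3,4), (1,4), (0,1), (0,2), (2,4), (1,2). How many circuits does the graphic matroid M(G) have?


A circuit in a graphic matroid = edge set of a simple cycle.
G has 5 vertices and 6 edges.
Enumerating all minimal edge subsets forming cycles...
Total circuits found: 3.

3


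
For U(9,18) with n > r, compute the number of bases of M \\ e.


Deleting e from U(9,18) gives U(9,17) since n > r.
Bases of U(9,17) = C(17,9) = 24310.

24310


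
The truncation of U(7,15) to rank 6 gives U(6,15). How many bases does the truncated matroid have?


Truncating U(7,15) to rank 6 gives U(6,15).
Bases of U(6,15) are all 6-element subsets of 15 elements.
Number of bases = C(15,6) = 15! / (6! * 9!) = 5005.

5005


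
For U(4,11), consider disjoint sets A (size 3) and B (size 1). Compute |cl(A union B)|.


|A union B| = 3 + 1 = 4 (disjoint).
In U(4,11), cl(S) = S if |S| < 4, else cl(S) = E.
Since 4 >= 4, cl(A union B) = E.
|cl(A union B)| = 11.

11


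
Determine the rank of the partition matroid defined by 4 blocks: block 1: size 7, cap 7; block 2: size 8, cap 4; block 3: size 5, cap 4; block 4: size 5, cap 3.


Rank of a partition matroid = sum of min(|Si|, ci) for each block.
= min(7,7) + min(8,4) + min(5,4) + min(5,3)
= 7 + 4 + 4 + 3
= 18.

18


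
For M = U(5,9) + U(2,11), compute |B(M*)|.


(M1+M2)* = M1* + M2*.
M1* = U(4,9), bases: C(9,4) = 126.
M2* = U(9,11), bases: C(11,9) = 55.
|B(M*)| = 126 * 55 = 6930.

6930


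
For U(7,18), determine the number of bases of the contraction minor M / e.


Contracting e from U(7,18) gives U(6,17).
Bases of U(6,17) = (17 choose 6) = 12376.

12376


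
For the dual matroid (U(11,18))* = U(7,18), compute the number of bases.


The dual of U(r,n) is U(n-r, n) = U(7,18).
Bases of U(7,18) are all (7)-element subsets.
|B(M*)| = C(18,7) = 31824.

31824


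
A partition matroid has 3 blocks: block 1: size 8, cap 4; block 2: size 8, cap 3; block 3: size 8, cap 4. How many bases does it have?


A basis picks exactly ci elements from block i.
Number of bases = product of C(|Si|, ci).
= C(8,4) * C(8,3) * C(8,4)
= 70 * 56 * 70
= 274400.

274400


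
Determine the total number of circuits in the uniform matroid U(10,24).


In U(10,24), circuits are the (11)-element subsets.
Any set of 11 elements is dependent, and removing any one element gives
an independent set of size 10, so it is a minimal dependent set.
Number of circuits = C(24,11) = 2496144.

2496144


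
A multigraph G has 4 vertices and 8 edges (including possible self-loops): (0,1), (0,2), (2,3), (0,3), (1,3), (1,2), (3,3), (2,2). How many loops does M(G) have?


In a graphic matroid, a loop is a self-loop edge (u,u) with rank 0.
Examining all 8 edges for self-loops...
Self-loops found: (3,3), (2,2)
Number of loops = 2.

2


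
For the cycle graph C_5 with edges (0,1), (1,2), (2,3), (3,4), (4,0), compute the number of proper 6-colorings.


P(C_5, k) = (k-1)^5 + (-1)^5*(k-1).
P(6) = (5)^5 - 5
= 3125 - 5 = 3120.

3120


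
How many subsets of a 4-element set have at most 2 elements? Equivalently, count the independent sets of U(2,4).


Independent sets of U(2,4) are all subsets of size <= 2.
Count = C(4,0) + C(4,1) + C(4,2)
     = 1 + 4 + 6
     = 11.

11


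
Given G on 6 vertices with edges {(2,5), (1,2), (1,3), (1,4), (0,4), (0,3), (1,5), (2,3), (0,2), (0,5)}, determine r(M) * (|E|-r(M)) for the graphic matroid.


r(M) = |V| - c = 6 - 1 = 5.
nullity = |E| - r(M) = 10 - 5 = 5.
Product = 5 * 5 = 25.

25


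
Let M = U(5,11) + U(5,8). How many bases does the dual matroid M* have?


(M1+M2)* = M1* + M2*.
M1* = U(6,11), bases: C(11,6) = 462.
M2* = U(3,8), bases: C(8,3) = 56.
|B(M*)| = 462 * 56 = 25872.

25872


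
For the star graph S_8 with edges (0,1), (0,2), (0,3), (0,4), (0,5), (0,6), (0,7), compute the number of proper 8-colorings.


P(tree, k) = k * (k-1)^(7) for any tree on 8 vertices.
P(8) = 8 * 7^7 = 8 * 823543 = 6588344.

6588344


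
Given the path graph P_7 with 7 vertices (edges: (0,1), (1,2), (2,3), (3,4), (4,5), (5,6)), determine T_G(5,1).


A path on 7 vertices is a tree with 6 edges.
T(x,y) = x^(6) for any tree.
T(5,1) = 5^6 = 15625.

15625


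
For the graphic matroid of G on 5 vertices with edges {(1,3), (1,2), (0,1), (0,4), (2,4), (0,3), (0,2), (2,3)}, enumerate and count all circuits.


A circuit in a graphic matroid = edge set of a simple cycle.
G has 5 vertices and 8 edges.
Enumerating all minimal edge subsets forming cycles...
Total circuits found: 12.

12


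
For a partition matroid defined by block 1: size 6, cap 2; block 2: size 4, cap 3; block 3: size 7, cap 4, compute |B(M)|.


A basis picks exactly ci elements from block i.
Number of bases = product of C(|Si|, ci).
= C(6,2) * C(4,3) * C(7,4)
= 15 * 4 * 35
= 2100.

2100


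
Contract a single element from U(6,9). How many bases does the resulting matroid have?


Contracting e from U(6,9) gives U(5,8).
Bases of U(5,8) = (8 choose 5) = 56.

56


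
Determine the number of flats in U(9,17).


Flats of U(9,17): every subset of size < 9 is a flat, plus E itself.
Count = (17 choose 0) + (17 choose 1) + (17 choose 2) + (17 choose 3) + (17 choose 4) + (17 choose 5) + (17 choose 6) + (17 choose 7) + (17 choose 8) + 1
     = 1 + 17 + 136 + 680 + 2380 + 6188 + 12376 + 19448 + 24310 + 1
     = 65537.

65537


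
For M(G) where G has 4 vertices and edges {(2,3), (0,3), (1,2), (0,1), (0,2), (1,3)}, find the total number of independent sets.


An independent set in a graphic matroid is an acyclic edge subset.
G has 4 vertices and 6 edges.
Enumerate all 2^6 = 64 subsets, checking for acyclicity.
Total independent sets = 38.

38


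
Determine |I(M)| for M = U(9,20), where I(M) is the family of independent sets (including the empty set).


Independent sets of U(9,20) are all subsets of size <= 9.
Count = C(20,0) + C(20,1) + C(20,2) + C(20,3) + C(20,4) + C(20,5) + C(20,6) + C(20,7) + C(20,8) + C(20,9)
     = 1 + 20 + 190 + 1140 + 4845 + 15504 + 38760 + 77520 + 125970 + 167960
     = 431910.

431910


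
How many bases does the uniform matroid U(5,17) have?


Bases of U(5,17) are all 5-element subsets of the 17-element ground set.
Number of bases = C(17,5).
(17 choose 5) = 6188.

6188


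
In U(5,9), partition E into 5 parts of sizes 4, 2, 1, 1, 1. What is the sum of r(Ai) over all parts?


r(Ai) = min(|Ai|, 5) for each part.
Sum = min(4,5) + min(2,5) + min(1,5) + min(1,5) + min(1,5)
    = 4 + 2 + 1 + 1 + 1
    = 9.

9


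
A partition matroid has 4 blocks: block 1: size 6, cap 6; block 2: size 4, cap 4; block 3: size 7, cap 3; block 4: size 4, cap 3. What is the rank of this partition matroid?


Rank of a partition matroid = sum of min(|Si|, ci) for each block.
= min(6,6) + min(4,4) + min(7,3) + min(4,3)
= 6 + 4 + 3 + 3
= 16.

16


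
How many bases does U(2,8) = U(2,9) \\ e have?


Deleting e from U(2,9) gives U(2,8) since n > r.
Bases of U(2,8) = C(8,2) = (8 * 7) / (1 * 2) = 28.

28


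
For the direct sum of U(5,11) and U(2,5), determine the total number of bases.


Bases of a direct sum M1 + M2: |B| = |B(M1)| * |B(M2)|.
|B(U(5,11))| = C(11,5) = 462.
|B(U(2,5))| = C(5,2) = 10.
Total bases = 462 * 10 = 4620.

4620


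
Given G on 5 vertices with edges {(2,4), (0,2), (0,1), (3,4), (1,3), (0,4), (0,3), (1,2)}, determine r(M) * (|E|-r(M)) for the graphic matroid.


r(M) = |V| - c = 5 - 1 = 4.
nullity = |E| - r(M) = 8 - 4 = 4.
Product = 4 * 4 = 16.

16


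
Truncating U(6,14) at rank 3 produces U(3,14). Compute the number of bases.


Truncating U(6,14) to rank 3 gives U(3,14).
Bases of U(3,14) are all 3-element subsets of 14 elements.
Number of bases = C(14,3) = (14 * 13 * 12) / (1 * 2 * 3) = 364.

364


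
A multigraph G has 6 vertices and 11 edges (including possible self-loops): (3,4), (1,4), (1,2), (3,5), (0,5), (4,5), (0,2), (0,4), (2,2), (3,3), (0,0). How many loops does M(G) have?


In a graphic matroid, a loop is a self-loop edge (u,u) with rank 0.
Examining all 11 edges for self-loops...
Self-loops found: (2,2), (3,3), (0,0)
Number of loops = 3.

3


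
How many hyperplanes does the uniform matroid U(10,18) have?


Hyperplanes of U(10,18) are flats of rank 9.
In a uniform matroid, these are exactly the (9)-element subsets.
Count = C(18,9) = 48620.

48620


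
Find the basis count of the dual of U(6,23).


The dual of U(r,n) is U(n-r, n) = U(17,23).
Bases of U(17,23) are all (17)-element subsets.
|B(M*)| = C(23,17) = 100947.

100947


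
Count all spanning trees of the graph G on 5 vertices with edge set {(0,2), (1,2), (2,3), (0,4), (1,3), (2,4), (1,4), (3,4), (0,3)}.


By Kirchhoff's matrix tree theorem, the number of spanning trees equals
the determinant of any cofactor of the Laplacian matrix L.
G has 5 vertices and 9 edges.
Computing the (4 x 4) cofactor determinant gives 75.

75
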